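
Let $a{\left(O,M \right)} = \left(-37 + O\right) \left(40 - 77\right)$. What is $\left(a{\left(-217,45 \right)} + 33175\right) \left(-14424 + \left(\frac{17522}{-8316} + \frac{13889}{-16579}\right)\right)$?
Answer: $- \frac{14113352403052759}{22978494} \approx -6.142 \cdot 10^{8}$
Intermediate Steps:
$a{\left(O,M \right)} = 1369 - 37 O$ ($a{\left(O,M \right)} = \left(-37 + O\right) \left(-37\right) = 1369 - 37 O$)
$\left(a{\left(-217,45 \right)} + 33175\right) \left(-14424 + \left(\frac{17522}{-8316} + \frac{13889}{-16579}\right)\right) = \left(\left(1369 - -8029\right) + 33175\right) \left(-14424 + \left(\frac{17522}{-8316} + \frac{13889}{-16579}\right)\right) = \left(\left(1369 + 8029\right) + 33175\right) \left(-14424 + \left(17522 \left(- \frac{1}{8316}\right) + 13889 \left(- \frac{1}{16579}\right)\right)\right) = \left(9398 + 33175\right) \left(-14424 - \frac{202999081}{68935482}\right) = 42573 \left(-14424 - \frac{202999081}{68935482}\right) = 42573 \left(- \frac{994528391449}{68935482}\right) = - \frac{14113352403052759}{22978494}$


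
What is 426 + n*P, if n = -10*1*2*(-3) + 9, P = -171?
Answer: -11373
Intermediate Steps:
n = 69 (n = -20*(-3) + 9 = -10*(-6) + 9 = 60 + 9 = 69)
426 + n*P = 426 + 69*(-171) = 426 - 11799 = -11373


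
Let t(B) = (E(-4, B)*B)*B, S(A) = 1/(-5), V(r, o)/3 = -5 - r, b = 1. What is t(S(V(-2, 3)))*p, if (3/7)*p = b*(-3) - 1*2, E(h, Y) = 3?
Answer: -7/5 ≈ -1.4000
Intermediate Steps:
V(r, o) = -15 - 3*r (V(r, o) = 3*(-5 - r) = -15 - 3*r)
S(A) = -⅕
t(B) = 3*B² (t(B) = (3*B)*B = 3*B²)
p = -35/3 (p = 7*(1*(-3) - 1*2)/3 = 7*(-3 - 2)/3 = (7/3)*(-5) = -35/3 ≈ -11.667)
t(S(V(-2, 3)))*p = (3*(-⅕)²)*(-35/3) = (3*(1/25))*(-35/3) = (3/25)*(-35/3) = -7/5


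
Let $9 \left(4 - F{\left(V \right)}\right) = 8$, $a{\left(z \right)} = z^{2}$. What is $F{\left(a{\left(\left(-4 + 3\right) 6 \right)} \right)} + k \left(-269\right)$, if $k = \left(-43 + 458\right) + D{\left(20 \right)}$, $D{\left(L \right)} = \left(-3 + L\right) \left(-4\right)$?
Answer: $- \frac{840059}{9} \approx -93340.0$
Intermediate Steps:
$F{\left(V \right)} = \frac{28}{9}$ ($F{\left(V \right)} = 4 - \frac{8}{9} = \frac{28}{9}$)
$D{\left(L \right)} = 12 - 4 L$
$k = 347$ ($k = \left(-43 + 458\right) + \left(12 - 80\right) = 415 + \left(12 - 80\right) = 415 - 68 = 347$)
$F{\left(a{\left(\left(-4 + 3\right) 6 \right)} \right)} + k \left(-269\right) = \frac{28}{9} + 347 \left(-269\right) = \frac{28}{9} - 93343 = - \frac{840059}{9}$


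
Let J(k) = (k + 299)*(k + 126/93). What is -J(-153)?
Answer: 686346/31 ≈ 22140.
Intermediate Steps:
J(k) = (299 + k)*(42/31 + k) (J(k) = (299 + k)*(k + 126*(1/93)) = (299 + k)*(k + 42/31) = (299 + k)*(42/31 + k))
-J(-153) = -(12558/31 + (-153)² + (9311/31)*(-153)) = -(12558/31 + 23409 - 1424583/31) = -1*(-686346/31) = 686346/31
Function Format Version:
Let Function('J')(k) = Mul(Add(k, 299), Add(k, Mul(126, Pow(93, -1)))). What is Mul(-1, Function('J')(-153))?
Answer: Rational(686346, 31) ≈ 22140.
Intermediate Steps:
Function('J')(k) = Mul(Add(299, k), Add(Rational(42, 31), k)) (Function('J')(k) = Mul(Add(299, k), Add(k, Mul(126, Rational(1, 93)))) = Mul(Add(299, k), Add(k, Rational(42, 31))) = Mul(Add(299, k), Add(Rational(42, 31), k)))
Mul(-1, Function('J')(-153)) = Mul(-1, Add(Rational(12558, 31), Pow(-153, 2), Mul(Rational(9311, 31), -153))) = Mul(-1, Add(Rational(12558, 31), 23409, Rational(-1424583, 31))) = Mul(-1, Rational(-686346, 31)) = Rational(686346, 31)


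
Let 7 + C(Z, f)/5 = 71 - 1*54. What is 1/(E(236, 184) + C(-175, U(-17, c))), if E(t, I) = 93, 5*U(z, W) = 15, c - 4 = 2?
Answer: 1/143 ≈ 0.0069930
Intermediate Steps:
c = 6 (c = 4 + 2 = 6)
U(z, W) = 3 (U(z, W) = (⅕)*15 = 3)
C(Z, f) = 50 (C(Z, f) = -35 + 5*(71 - 1*54) = -35 + 5*(71 - 54) = -35 + 5*17 = -35 + 85 = 50)
1/(E(236, 184) + C(-175, U(-17, c))) = 1/(93 + 50) = 1/143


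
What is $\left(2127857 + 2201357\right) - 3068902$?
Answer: $1260312$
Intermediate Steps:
$\left(2127857 + 2201357\right) - 3068902 = 4329214 - 3068902 = 1260312$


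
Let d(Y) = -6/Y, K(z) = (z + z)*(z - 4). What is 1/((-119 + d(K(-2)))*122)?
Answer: -2/29097 ≈ -6.8736e-5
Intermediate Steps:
K(z) = 2*z*(-4 + z) (K(z) = (2*z)*(-4 + z) = 2*z*(-4 + z))
1/((-119 + d(K(-2)))*122) = 1/((-119 - 6*(-1/(4*(-4 - 2))))*122) = 1/((-119 - 6/(2*(-2)*(-6)))*122) = 1/((-119 - 6/24)*122) = 1/((-119 - 6*1/24)*122) = 1/((-119 - ¼)*122) = 1/(-477/4*122) = 1/(-29097/2) = -2/29097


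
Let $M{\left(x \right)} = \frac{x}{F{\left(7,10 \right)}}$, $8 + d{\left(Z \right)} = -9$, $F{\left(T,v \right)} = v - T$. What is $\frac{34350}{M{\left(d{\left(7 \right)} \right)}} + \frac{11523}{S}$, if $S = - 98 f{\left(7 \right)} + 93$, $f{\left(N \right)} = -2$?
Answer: $- \frac{1740327}{289} \approx -6021.9$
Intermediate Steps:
$S = 289$ ($S = \left(-98\right) \left(-2\right) + 93 = 196 + 93 = 289$)
$d{\left(Z \right)} = -17$ ($d{\left(Z \right)} = -8 - 9 = -17$)
$M{\left(x \right)} = \frac{x}{3}$ ($M{\left(x \right)} = \frac{x}{10 - 7} = \frac{x}{3}$)
$\frac{34350}{M{\left(d{\left(7 \right)} \right)}} + \frac{11523}{S} = \frac{34350}{\frac{1}{3} \left(-17\right)} + \frac{11523}{289} = \frac{34350}{- \frac{17}{3}} + 11523 \cdot \frac{1}{289} = 34350 \left(- \frac{3}{17}\right) + \frac{11523}{289} = - \frac{103050}{17} + \frac{11523}{289} = - \frac{1740327}{289}$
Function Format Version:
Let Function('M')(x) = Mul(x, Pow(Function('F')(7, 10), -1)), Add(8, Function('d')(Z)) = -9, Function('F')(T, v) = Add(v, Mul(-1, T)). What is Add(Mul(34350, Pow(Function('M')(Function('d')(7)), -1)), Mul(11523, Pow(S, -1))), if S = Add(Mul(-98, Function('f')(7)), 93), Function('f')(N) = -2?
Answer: Rational(-1740327, 289) ≈ -6021.9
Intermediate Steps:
S = 289 (S = Add(Mul(-98, -2), 93) = Add(196, 93) = 289)
Function('d')(Z) = -17 (Function('d')(Z) = Add(-8, -9) = -17)
Function('M')(x) = Mul(Rational(1, 3), x) (Function('M')(x) = Mul(x, Pow(Add(10, Mul(-1, 7)), -1)) = Mul(x, Pow(Add(10, -7), -1)) = Mul(x, Pow(3, -1)) = Mul(x, Rational(1, 3)) = Mul(Rational(1, 3), x))
Add(Mul(34350, Pow(Function('M')(Function('d')(7)), -1)), Mul(11523, Pow(S, -1))) = Add(Mul(34350, Pow(Mul(Rational(1, 3), -17), -1)), Mul(11523, Pow(289, -1))) = Add(Mul(34350, Pow(Rational(-17, 3), -1)), Mul(11523, Rational(1, 289))) = Add(Mul(34350, Rational(-3, 17)), Rational(11523, 289)) = Add(Rational(-103050, 17), Rational(11523, 289)) = Rational(-1740327, 289)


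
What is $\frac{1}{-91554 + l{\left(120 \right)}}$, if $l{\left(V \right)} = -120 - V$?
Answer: $- \frac{1}{91794} \approx -1.0894 \cdot 10^{-5}$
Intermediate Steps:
$\frac{1}{-91554 + l{\left(120 \right)}} = \frac{1}{-91554 - 240} = \frac{1}{-91794} = - \frac{1}{91794}$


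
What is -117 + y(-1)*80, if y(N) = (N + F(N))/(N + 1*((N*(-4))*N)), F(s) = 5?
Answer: -181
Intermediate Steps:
y(N) = (5 + N)/(N - 4*N²) (y(N) = (N + 5)/(N + 1*((N*(-4))*N)) = (5 + N)/(N + 1*((-4*N)*N)) = (5 + N)/(N + 1*(-4*N²)) = (5 + N)/(N - 4*N²))
-117 + y(-1)*80 = -117 + ((-5 - 1*(-1))/((-1)*(-1 + 4*(-1))))*80 = -117 - (-5 + 1)/(-1 - 4)*80 = -117 - 1*(-4)/(-5)*80 = -117 - 1*(-⅕)*(-4)*80 = -117 - ⅘*80 = -117 - 64 = -181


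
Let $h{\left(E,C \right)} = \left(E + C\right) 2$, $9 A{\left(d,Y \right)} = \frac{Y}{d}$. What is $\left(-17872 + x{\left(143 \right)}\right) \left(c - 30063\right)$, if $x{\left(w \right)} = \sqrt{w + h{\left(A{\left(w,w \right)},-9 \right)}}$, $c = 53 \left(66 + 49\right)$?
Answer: $428356096 - \frac{167776 \sqrt{23}}{3} \approx 4.2809 \cdot 10^{8}$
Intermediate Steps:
$A{\left(d,Y \right)} = \frac{Y}{9 d}$ ($A{\left(d,Y \right)} = \frac{Y \frac{1}{d}}{9} = \frac{Y}{9 d}$)
$h{\left(E,C \right)} = 2 C + 2 E$ ($h{\left(E,C \right)} = \left(C + E\right) 2 = 2 C + 2 E$)
$c = 6095$ ($c = 53 \cdot 115 = 6095$)
$x{\left(w \right)} = \sqrt{- \frac{160}{9} + w}$ ($x{\left(w \right)} = \sqrt{w + \left(2 \left(-9\right) + 2 \frac{w}{9 w}\right)} = \sqrt{w + \left(-18 + 2 \cdot \frac{1}{9}\right)} = \sqrt{w + \left(-18 + \frac{2}{9}\right)} = \sqrt{w - \frac{160}{9}} = \sqrt{- \frac{160}{9} + w}$)
$\left(-17872 + x{\left(143 \right)}\right) \left(c - 30063\right) = \left(-17872 + \frac{\sqrt{-160 + 9 \cdot 143}}{3}\right) \left(6095 - 30063\right) = \left(-17872 + \frac{\sqrt{-160 + 1287}}{3}\right) \left(-23968\right) = \left(-17872 + \frac{\sqrt{1127}}{3}\right) \left(-23968\right) = \left(-17872 + \frac{7 \sqrt{23}}{3}\right) \left(-23968\right) = 428356096 - \frac{167776 \sqrt{23}}{3}$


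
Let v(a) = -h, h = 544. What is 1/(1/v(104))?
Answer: -544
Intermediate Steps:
v(a) = -544 (v(a) = -1*544 = -544)
1/(1/v(104)) = 1/(1/(-544)) = 1/(-1/544) = -544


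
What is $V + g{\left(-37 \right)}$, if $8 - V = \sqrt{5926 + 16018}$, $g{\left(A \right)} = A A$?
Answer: $1377 - 2 \sqrt{5486} \approx 1228.9$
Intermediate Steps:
$g{\left(A \right)} = A^{2}$
$V = 8 - 2 \sqrt{5486}$ ($V = 8 - \sqrt{5926 + 16018} = 8 - \sqrt{21944} = 8 - 2 \sqrt{5486} \approx -140.14$)
$V + g{\left(-37 \right)} = \left(8 - 2 \sqrt{5486}\right) + \left(-37\right)^{2} = \left(8 - 2 \sqrt{5486}\right) + 1369 = 1377 - 2 \sqrt{5486}$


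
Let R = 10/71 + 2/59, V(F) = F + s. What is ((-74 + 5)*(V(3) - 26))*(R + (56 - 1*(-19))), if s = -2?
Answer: 543214575/4189 ≈ 1.2968e+5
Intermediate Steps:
V(F) = -2 + F (V(F) = F - 2 = -2 + F)
R = 732/4189 (R = 10*(1/71) + 2*(1/59) = 10/71 + 2/59 = 732/4189 ≈ 0.17474)
((-74 + 5)*(V(3) - 26))*(R + (56 - 1*(-19))) = ((-74 + 5)*((-2 + 3) - 26))*(732/4189 + (56 - 1*(-19))) = (-69*(1 - 26))*(732/4189 + (56 + 19)) = (-69*(-25))*(732/4189 + 75) = 1725*(314907/4189) = 543214575/4189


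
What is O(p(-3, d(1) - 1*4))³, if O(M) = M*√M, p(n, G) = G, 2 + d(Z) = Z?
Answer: 625*I*√5 ≈ 1397.5*I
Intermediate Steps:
d(Z) = -2 + Z
O(M) = M^(3/2)
O(p(-3, d(1) - 1*4))³ = (((-2 + 1) - 1*4)^(3/2))³ = ((-1 - 4)^(3/2))³ = ((-5)^(3/2))³ = (-5*I*√5)³ = 625*I*√5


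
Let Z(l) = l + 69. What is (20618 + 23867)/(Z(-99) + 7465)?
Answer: 8897/1487 ≈ 5.9832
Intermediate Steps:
Z(l) = 69 + l
(20618 + 23867)/(Z(-99) + 7465) = (20618 + 23867)/((69 - 99) + 7465) = 44485/(-30 + 7465) = 44485/7435 = 44485*(1/7435) = 8897/1487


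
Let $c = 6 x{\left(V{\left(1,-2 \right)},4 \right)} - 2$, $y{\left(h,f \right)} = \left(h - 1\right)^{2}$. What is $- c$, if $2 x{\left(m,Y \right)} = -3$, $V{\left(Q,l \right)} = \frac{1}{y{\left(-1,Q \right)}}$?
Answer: $11$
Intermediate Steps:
$y{\left(h,f \right)} = \left(-1 + h\right)^{2}$
$V{\left(Q,l \right)} = \frac{1}{4}$ ($V{\left(Q,l \right)} = \frac{1}{\left(-1 - 1\right)^{2}} = \frac{1}{\left(-2\right)^{2}} = \frac{1}{4}$)
$x{\left(m,Y \right)} = - \frac{3}{2}$ ($x{\left(m,Y \right)} = \frac{1}{2} \left(-3\right) = - \frac{3}{2}$)
$c = -11$ ($c = 6 \left(- \frac{3}{2}\right) - 2 = -9 - 2 = -11$)
$- c = \left(-1\right) \left(-11\right) = 11$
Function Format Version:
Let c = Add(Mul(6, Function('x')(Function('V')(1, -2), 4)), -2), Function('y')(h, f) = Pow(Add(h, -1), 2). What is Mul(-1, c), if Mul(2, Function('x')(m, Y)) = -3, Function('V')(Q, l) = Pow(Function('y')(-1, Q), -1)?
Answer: 11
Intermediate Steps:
Function('y')(h, f) = Pow(Add(-1, h), 2)
Function('V')(Q, l) = Rational(1, 4) (Function('V')(Q, l) = Pow(Pow(Add(-1, -1), 2), -1) = Pow(Pow(-2, 2), -1) = Pow(4, -1) = Rational(1, 4))
Function('x')(m, Y) = Rational(-3, 2) (Function('x')(m, Y) = Mul(Rational(1, 2), -3) = Rational(-3, 2))
c = -11 (c = Add(Mul(6, Rational(-3, 2)), -2) = Add(-9, -2) = -11)
Mul(-1, c) = Mul(-1, -11) = 11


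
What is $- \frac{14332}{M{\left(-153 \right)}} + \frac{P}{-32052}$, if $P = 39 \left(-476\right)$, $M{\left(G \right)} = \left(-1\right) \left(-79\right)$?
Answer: $- \frac{38158559}{211009} \approx -180.84$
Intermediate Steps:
$M{\left(G \right)} = 79$
$P = -18564$
$- \frac{14332}{M{\left(-153 \right)}} + \frac{P}{-32052} = - \frac{14332}{79} - \frac{18564}{-32052} = \left(-14332\right) \frac{1}{79} - - \frac{1547}{2671} = - \frac{14332}{79} + \frac{1547}{2671} = - \frac{38158559}{211009}$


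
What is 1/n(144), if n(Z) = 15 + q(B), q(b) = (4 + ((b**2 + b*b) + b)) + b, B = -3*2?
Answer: 1/79 ≈ 0.012658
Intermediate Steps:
B = -6
q(b) = 4 + 2*b + 2*b**2 (q(b) = (4 + ((b**2 + b**2) + b)) + b = (4 + (2*b**2 + b)) + b = (4 + (b + 2*b**2)) + b = (4 + b + 2*b**2) + b = 4 + 2*b + 2*b**2)
n(Z) = 79 (n(Z) = 15 + (4 + 2*(-6) + 2*(-6)**2) = 15 + (4 - 12 + 2*36) = 15 + (4 - 12 + 72) = 15 + 64 = 79)
1/n(144) = 1/79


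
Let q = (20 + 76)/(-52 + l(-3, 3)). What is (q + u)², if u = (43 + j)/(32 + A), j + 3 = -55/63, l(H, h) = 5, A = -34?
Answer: 16371458401/35070084 ≈ 466.82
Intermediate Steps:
q = -96/47 (q = (20 + 76)/(-52 + 5) = 96/(-47) = 96*(-1/47) = -96/47 ≈ -2.0426)
j = -244/63 (j = -3 - 55/63 = -244/63 ≈ -3.8730)
u = -2465/126 (u = (43 - 244/63)/(32 - 34) = (2465/63)/(-2) = (2465/63)*(-½) = -2465/126 ≈ -19.563)
(q + u)² = (-96/47 - 2465/126)² = (-127951/5922)² = 16371458401/35070084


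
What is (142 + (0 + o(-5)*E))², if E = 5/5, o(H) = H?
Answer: 18769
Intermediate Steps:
E = 1 (E = 5*(⅕) = 1)
(142 + (0 + o(-5)*E))² = (142 + (0 - 5*1))² = (142 + (0 - 5))² = (142 - 5)² = 137² = 18769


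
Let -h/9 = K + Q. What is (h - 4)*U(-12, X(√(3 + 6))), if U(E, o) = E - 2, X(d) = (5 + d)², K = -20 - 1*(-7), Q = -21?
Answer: -4228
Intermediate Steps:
K = -13 (K = -20 + 7 = -13)
U(E, o) = -2 + E
h = 306 (h = -9*(-13 - 21) = -9*(-34) = 306)
(h - 4)*U(-12, X(√(3 + 6))) = (306 - 4)*(-2 - 12) = 302*(-14) = -4228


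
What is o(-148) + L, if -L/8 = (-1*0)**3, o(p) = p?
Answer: -148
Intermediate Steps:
L = 0 (L = -8*(-1*0)**3 = -8*0**3 = -8*0 = 0)
o(-148) + L = -148 + 0 = -148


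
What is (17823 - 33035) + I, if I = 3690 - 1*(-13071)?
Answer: 1549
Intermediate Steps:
I = 16761 (I = 3690 + 13071 = 16761)
(17823 - 33035) + I = (17823 - 33035) + 16761 = -15212 + 16761 = 1549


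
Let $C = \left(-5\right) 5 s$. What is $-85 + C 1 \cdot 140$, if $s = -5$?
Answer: $17415$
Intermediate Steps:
$C = 125$ ($C = \left(-5\right) 5 \left(-5\right) = \left(-25\right) \left(-5\right) = 125$)
$-85 + C 1 \cdot 140 = -85 + 125 \cdot 1 \cdot 140 = -85 + 125 \cdot 140 = -85 + 17500 = 17415$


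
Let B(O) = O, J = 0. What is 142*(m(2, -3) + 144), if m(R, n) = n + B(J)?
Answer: 20022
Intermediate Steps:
m(R, n) = n (m(R, n) = n + 0 = n)
142*(m(2, -3) + 144) = 142*(-3 + 144) = 142*141 = 20022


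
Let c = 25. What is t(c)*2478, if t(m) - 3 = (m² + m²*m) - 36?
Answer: 40185726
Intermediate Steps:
t(m) = -33 + m² + m³ (t(m) = 3 + ((m² + m²*m) - 36) = 3 + ((m² + m³) - 36) = 3 + (-36 + m² + m³) = -33 + m² + m³)
t(c)*2478 = (-33 + 25² + 25³)*2478 = (-33 + 625 + 15625)*2478 = 16217*2478 = 40185726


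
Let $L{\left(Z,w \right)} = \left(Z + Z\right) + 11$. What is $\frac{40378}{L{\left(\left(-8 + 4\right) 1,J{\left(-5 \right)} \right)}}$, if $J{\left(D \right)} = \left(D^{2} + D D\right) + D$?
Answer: $\frac{40378}{3} \approx 13459.0$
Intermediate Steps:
$J{\left(D \right)} = D + 2 D^{2}$ ($J{\left(D \right)} = \left(D^{2} + D^{2}\right) + D = 2 D^{2} + D = D + 2 D^{2}$)
$L{\left(Z,w \right)} = 11 + 2 Z$ ($L{\left(Z,w \right)} = 2 Z + 11 = 11 + 2 Z$)
$\frac{40378}{L{\left(\left(-8 + 4\right) 1,J{\left(-5 \right)} \right)}} = \frac{40378}{11 + 2 \left(-8 + 4\right) 1} = \frac{40378}{11 + 2 \left(\left(-4\right) 1\right)} = \frac{40378}{11 + 2 \left(-4\right)} = \frac{40378}{11 - 8} = \frac{40378}{3}$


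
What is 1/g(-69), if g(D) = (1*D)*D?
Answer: 1/4761 ≈ 0.00021004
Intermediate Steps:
g(D) = D**2 (g(D) = D*D = D**2)
1/g(-69) = 1/((-69)**2) = 1/4761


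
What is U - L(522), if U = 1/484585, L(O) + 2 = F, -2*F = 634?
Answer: 154582616/484585 ≈ 319.00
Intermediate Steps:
F = -317 (F = -1/2*634 = -317)
L(O) = -319 (L(O) = -2 - 317 = -319)
U = 1/484585 ≈ 2.0636e-6
U - L(522) = 1/484585 - 1*(-319) = 1/484585 + 319 = 154582616/484585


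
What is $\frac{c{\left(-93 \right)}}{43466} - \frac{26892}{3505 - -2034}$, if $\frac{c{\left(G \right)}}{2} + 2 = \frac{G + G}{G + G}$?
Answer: $- \frac{584449375}{120379087} \approx -4.8551$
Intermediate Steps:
$c{\left(G \right)} = -2$ ($c{\left(G \right)} = -4 + 2 \frac{G + G}{G + G} = -4 + 2 \frac{2 G}{2 G} = -4 + 2 \cdot 2 G \frac{1}{2 G} = -4 + 2 \cdot 1 = -4 + 2 = -2$)
$\frac{c{\left(-93 \right)}}{43466} - \frac{26892}{3505 - -2034} = - \frac{2}{43466} - \frac{26892}{3505 - -2034} = \left(-2\right) \frac{1}{43466} - \frac{26892}{3505 + 2034} = - \frac{1}{21733} - \frac{26892}{5539} = - \frac{584449375}{120379087}$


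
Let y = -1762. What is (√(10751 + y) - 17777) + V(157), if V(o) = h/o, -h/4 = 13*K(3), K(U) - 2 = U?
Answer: -2791249/157 + √8989 ≈ -17684.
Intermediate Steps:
K(U) = 2 + U
h = -260 (h = -52*(2 + 3) = -52*5 = -4*65 = -260)
V(o) = -260/o
(√(10751 + y) - 17777) + V(157) = (√(10751 - 1762) - 17777) - 260/157 = (√8989 - 17777) - 260*1/157 = (-17777 + √8989) - 260/157 = -2791249/157 + √8989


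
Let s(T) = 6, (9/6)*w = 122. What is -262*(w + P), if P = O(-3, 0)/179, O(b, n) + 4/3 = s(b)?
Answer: -11446780/537 ≈ -21316.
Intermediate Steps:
w = 244/3 (w = (⅔)*122 = 244/3 ≈ 81.333)
O(b, n) = 14/3 (O(b, n) = -4/3 + 6 = 14/3)
P = 14/537 (P = (14/3)/179 = (14/3)*(1/179) = 14/537 ≈ 0.026071)
-262*(w + P) = -262*(244/3 + 14/537) = -262*43690/537 = -11446780/537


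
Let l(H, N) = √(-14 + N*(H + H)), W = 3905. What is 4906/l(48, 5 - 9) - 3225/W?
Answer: -645/781 - 2453*I*√398/199 ≈ -0.82586 - 245.92*I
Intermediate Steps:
l(H, N) = √(-14 + 2*H*N) (l(H, N) = √(-14 + N*(2*H)) = √(-14 + 2*H*N))
4906/l(48, 5 - 9) - 3225/W = 4906/(√(-14 + 2*48*(5 - 9))) - 3225/3905 = 4906/(√(-14 + 2*48*(-4))) - 3225*1/3905 = 4906/(√(-14 - 384)) - 645/781 = 4906/(√(-398)) - 645/781 = 4906/((I*√398)) - 645/781 = 4906*(-I*√398/398) - 645/781 = -2453*I*√398/199 - 645/781 = -645/781 - 2453*I*√398/199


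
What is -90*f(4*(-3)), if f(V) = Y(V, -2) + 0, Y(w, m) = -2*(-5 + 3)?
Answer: -360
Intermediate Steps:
Y(w, m) = 4 (Y(w, m) = -2*(-2) = 4)
f(V) = 4 (f(V) = 4 + 0 = 4)
-90*f(4*(-3)) = -90*4 = -360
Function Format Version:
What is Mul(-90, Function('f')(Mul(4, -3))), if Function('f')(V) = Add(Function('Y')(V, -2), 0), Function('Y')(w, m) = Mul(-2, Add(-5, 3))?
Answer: -360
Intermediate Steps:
Function('Y')(w, m) = 4 (Function('Y')(w, m) = Mul(-2, -2) = 4)
Function('f')(V) = 4 (Function('f')(V) = Add(4, 0) = 4)
Mul(-90, Function('f')(Mul(4, -3))) = Mul(-90, 4) = -360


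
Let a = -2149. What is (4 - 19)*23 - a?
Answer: 1804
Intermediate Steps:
(4 - 19)*23 - a = (4 - 19)*23 - 1*(-2149) = -15*23 + 2149 = -345 + 2149 = 1804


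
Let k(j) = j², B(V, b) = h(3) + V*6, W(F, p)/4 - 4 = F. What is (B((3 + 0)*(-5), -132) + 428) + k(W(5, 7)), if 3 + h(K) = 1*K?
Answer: 1634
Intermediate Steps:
W(F, p) = 16 + 4*F
h(K) = -3 + K (h(K) = -3 + 1*K = -3 + K)
B(V, b) = 6*V (B(V, b) = (-3 + 3) + V*6 = 0 + 6*V = 6*V)
(B((3 + 0)*(-5), -132) + 428) + k(W(5, 7)) = (6*((3 + 0)*(-5)) + 428) + (16 + 4*5)² = (6*(3*(-5)) + 428) + (16 + 20)² = (6*(-15) + 428) + 36² = (-90 + 428) + 1296 = 338 + 1296 = 1634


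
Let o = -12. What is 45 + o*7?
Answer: -39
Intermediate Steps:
45 + o*7 = 45 - 12*7 = 45 - 84 = -39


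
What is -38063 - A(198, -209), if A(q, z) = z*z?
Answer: -81744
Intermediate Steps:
A(q, z) = z²
-38063 - A(198, -209) = -38063 - 1*(-209)² = -38063 - 1*43681 = -38063 - 43681 = -81744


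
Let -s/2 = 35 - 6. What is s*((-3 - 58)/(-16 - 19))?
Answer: -3538/35 ≈ -101.09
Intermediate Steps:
s = -58 (s = -2*(35 - 6) = -2*29 = -58)
s*((-3 - 58)/(-16 - 19)) = -58*(-3 - 58)/(-16 - 19) = -(-3538)/(-35) = -(-3538)*(-1)/35 = -58*61/35 = -3538/35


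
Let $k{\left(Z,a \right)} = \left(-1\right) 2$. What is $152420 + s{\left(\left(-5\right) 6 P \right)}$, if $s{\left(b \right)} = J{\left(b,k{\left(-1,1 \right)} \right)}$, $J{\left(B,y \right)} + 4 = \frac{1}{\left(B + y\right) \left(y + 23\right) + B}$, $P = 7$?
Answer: $\frac{710563391}{4662} \approx 1.5242 \cdot 10^{5}$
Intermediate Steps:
$k{\left(Z,a \right)} = -2$
$J{\left(B,y \right)} = -4 + \frac{1}{B + \left(23 + y\right) \left(B + y\right)}$ ($J{\left(B,y \right)} = -4 + \frac{1}{\left(B + y\right) \left(y + 23\right) + B} = -4 + \frac{1}{\left(B + y\right) \left(23 + y\right) + B} = -4 + \frac{1}{\left(23 + y\right) \left(B + y\right) + B} = -4 + \frac{1}{B + \left(23 + y\right) \left(B + y\right)}$)
$s{\left(b \right)} = \frac{169 - 88 b}{-42 + 22 b}$ ($s{\left(b \right)} = \frac{1 - 96 b - -184 - 4 \left(-2\right)^{2} - 4 b \left(-2\right)}{\left(-2\right)^{2} + 23 \left(-2\right) + 24 b + b \left(-2\right)} = \frac{1 - 96 b + 184 - 16 + 8 b}{4 - 46 + 24 b - 2 b} = \frac{1 - 96 b + 184 - 16 + 8 b}{-42 + 22 b} = \frac{169 - 88 b}{-42 + 22 b}$)
$152420 + s{\left(\left(-5\right) 6 P \right)} = 152420 + \frac{169 - 88 \left(-5\right) 6 \cdot 7}{2 \left(-21 + 11 \left(-5\right) 6 \cdot 7\right)} = 152420 + \frac{169 - 88 \left(\left(-30\right) 7\right)}{2 \left(-21 + 11 \left(\left(-30\right) 7\right)\right)} = 152420 + \frac{169 - -18480}{2 \left(-21 + 11 \left(-210\right)\right)} = 152420 + \frac{169 + 18480}{2 \left(-21 - 2310\right)} = 152420 + \frac{1}{2} \frac{1}{-2331} \cdot 18649 = 152420 + \frac{1}{2} \left(- \frac{1}{2331}\right) 18649 = 152420 - \frac{18649}{4662} = \frac{710563391}{4662}$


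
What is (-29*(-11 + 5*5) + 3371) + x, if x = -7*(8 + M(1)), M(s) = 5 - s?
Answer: 2881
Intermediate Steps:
x = -84 (x = -7*(8 + (5 - 1*1)) = -7*(8 + (5 - 1)) = -7*(8 + 4) = -7*12 = -84)
(-29*(-11 + 5*5) + 3371) + x = (-29*(-11 + 5*5) + 3371) - 84 = (-29*(-11 + 25) + 3371) - 84 = (-29*14 + 3371) - 84 = (-406 + 3371) - 84 = 2965 - 84 = 2881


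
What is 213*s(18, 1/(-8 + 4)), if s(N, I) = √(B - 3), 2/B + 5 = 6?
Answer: 213*I ≈ 213.0*I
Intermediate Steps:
B = 2 (B = 2/(-5 + 6) = 2/1 = 2*1 = 2)
s(N, I) = I (s(N, I) = √(2 - 3) = √(-1) = I)
213*s(18, 1/(-8 + 4)) = 213*I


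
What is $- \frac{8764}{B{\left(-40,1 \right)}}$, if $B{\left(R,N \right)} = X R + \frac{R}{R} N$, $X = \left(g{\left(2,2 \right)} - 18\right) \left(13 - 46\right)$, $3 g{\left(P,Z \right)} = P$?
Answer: $\frac{8764}{22879} \approx 0.38306$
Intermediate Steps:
$g{\left(P,Z \right)} = \frac{P}{3}$
$X = 572$ ($X = \left(\frac{1}{3} \cdot 2 - 18\right) \left(13 - 46\right) = \left(\frac{2}{3} - 18\right) \left(-33\right) = \left(- \frac{52}{3}\right) \left(-33\right) = 572$)
$B{\left(R,N \right)} = N + 572 R$ ($B{\left(R,N \right)} = 572 R + \frac{R}{R} N = 572 R + 1 N = 572 R + N = N + 572 R$)
$- \frac{8764}{B{\left(-40,1 \right)}} = - \frac{8764}{1 + 572 \left(-40\right)} = - \frac{8764}{1 - 22880} = - \frac{8764}{-22879} = \left(-8764\right) \left(- \frac{1}{22879}\right) = \frac{8764}{22879}$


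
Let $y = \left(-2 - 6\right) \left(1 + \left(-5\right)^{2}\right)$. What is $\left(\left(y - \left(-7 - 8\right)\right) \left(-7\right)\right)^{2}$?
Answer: $1825201$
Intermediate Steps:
$y = -208$ ($y = - 8 \left(1 + 25\right) = \left(-8\right) 26 = -208$)
$\left(\left(y - \left(-7 - 8\right)\right) \left(-7\right)\right)^{2} = \left(\left(-208 - \left(-7 - 8\right)\right) \left(-7\right)\right)^{2} = \left(\left(-208 - -15\right) \left(-7\right)\right)^{2} = \left(\left(-208 + 15\right) \left(-7\right)\right)^{2} = \left(\left(-193\right) \left(-7\right)\right)^{2} = 1351^{2} = 1825201$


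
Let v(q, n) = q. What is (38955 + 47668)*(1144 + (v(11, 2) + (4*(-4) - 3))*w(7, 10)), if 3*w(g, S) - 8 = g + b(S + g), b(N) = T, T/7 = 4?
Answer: 267491824/3 ≈ 8.9164e+7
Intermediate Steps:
T = 28 (T = 7*4 = 28)
b(N) = 28
w(g, S) = 12 + g/3 (w(g, S) = 8/3 + (g + 28)/3 = 8/3 + (28 + g)/3 = 8/3 + (28/3 + g/3) = 12 + g/3)
(38955 + 47668)*(1144 + (v(11, 2) + (4*(-4) - 3))*w(7, 10)) = (38955 + 47668)*(1144 + (11 + (4*(-4) - 3))*(12 + (1/3)*7)) = 86623*(1144 + (11 + (-16 - 3))*(12 + 7/3)) = 86623*(1144 + (11 - 19)*(43/3)) = 86623*(1144 - 8*43/3) = 86623*(1144 - 344/3) = 86623*(3088/3) = 267491824/3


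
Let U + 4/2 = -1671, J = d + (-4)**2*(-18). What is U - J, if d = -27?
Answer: -1358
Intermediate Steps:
J = -315 (J = -27 + (-4)**2*(-18) = -27 + 16*(-18) = -27 - 288 = -315)
U = -1673 (U = -2 - 1671 = -1673)
U - J = -1673 - 1*(-315) = -1673 + 315 = -1358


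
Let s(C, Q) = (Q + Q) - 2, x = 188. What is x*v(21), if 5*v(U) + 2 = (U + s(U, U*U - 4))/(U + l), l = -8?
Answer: 162996/65 ≈ 2507.6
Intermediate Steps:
s(C, Q) = -2 + 2*Q (s(C, Q) = 2*Q - 2 = -2 + 2*Q)
v(U) = -⅖ + (-10 + U + 2*U²)/(5*(-8 + U)) (v(U) = -⅖ + ((U + (-2 + 2*(U*U - 4)))/(U - 8))/5 = -⅖ + ((U + (-2 + 2*(U² - 4)))/(-8 + U))/5 = -⅖ + ((U + (-2 + 2*(-4 + U²)))/(-8 + U))/5 = -⅖ + ((U + (-2 + (-8 + 2*U²)))/(-8 + U))/5 = -⅖ + ((U + (-10 + 2*U²))/(-8 + U))/5 = -⅖ + ((-10 + U + 2*U²)/(-8 + U))/5 = -⅖ + (-10 + U + 2*U²)/(5*(-8 + U)))
x*v(21) = 188*((6 - 1*21 + 2*21²)/(5*(-8 + 21))) = 188*((⅕)*(6 - 21 + 2*441)/13) = 188*((⅕)*(1/13)*(6 - 21 + 882)) = 188*((⅕)*(1/13)*867) = 188*(867/65) = 162996/65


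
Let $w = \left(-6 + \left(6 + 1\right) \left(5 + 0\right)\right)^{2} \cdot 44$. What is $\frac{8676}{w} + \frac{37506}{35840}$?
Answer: $\frac{30336069}{23682560} \approx 1.2809$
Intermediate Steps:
$w = 37004$ ($w = \left(-6 + 7 \cdot 5\right)^{2} \cdot 44 = \left(-6 + 35\right)^{2} \cdot 44 = 29^{2} \cdot 44 = 841 \cdot 44 = 37004$)
$\frac{8676}{w} + \frac{37506}{35840} = \frac{8676}{37004} + \frac{37506}{35840} = 8676 \cdot \frac{1}{37004} + 37506 \cdot \frac{1}{35840} = \frac{2169}{9251} + \frac{2679}{2560} = \frac{30336069}{23682560}$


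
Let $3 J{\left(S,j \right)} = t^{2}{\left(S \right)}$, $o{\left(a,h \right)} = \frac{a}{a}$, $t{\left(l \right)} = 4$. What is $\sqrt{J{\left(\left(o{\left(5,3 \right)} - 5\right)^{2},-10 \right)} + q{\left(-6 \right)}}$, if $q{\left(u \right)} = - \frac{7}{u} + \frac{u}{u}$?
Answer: $\frac{\sqrt{30}}{2} \approx 2.7386$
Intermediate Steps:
$o{\left(a,h \right)} = 1$
$q{\left(u \right)} = 1 - \frac{7}{u}$ ($q{\left(u \right)} = - \frac{7}{u} + 1 = 1 - \frac{7}{u}$)
$J{\left(S,j \right)} = \frac{16}{3}$ ($J{\left(S,j \right)} = \frac{4^{2}}{3} = \frac{1}{3} \cdot 16 = \frac{16}{3}$)
$\sqrt{J{\left(\left(o{\left(5,3 \right)} - 5\right)^{2},-10 \right)} + q{\left(-6 \right)}} = \sqrt{\frac{16}{3} + \frac{-7 - 6}{-6}} = \sqrt{\frac{16}{3} - - \frac{13}{6}} = \sqrt{\frac{16}{3} + \frac{13}{6}} = \sqrt{\frac{15}{2}} = \frac{\sqrt{30}}{2}$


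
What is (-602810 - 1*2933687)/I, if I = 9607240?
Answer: -3536497/9607240 ≈ -0.36811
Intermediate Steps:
(-602810 - 1*2933687)/I = (-602810 - 1*2933687)/9607240 = (-602810 - 2933687)*(1/9607240) = -3536497*1/9607240 = -3536497/9607240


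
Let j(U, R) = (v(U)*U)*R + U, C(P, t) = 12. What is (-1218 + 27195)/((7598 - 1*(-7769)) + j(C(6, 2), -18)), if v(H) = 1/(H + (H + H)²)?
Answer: 1272873/753553 ≈ 1.6892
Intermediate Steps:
v(H) = 1/(H + 4*H²) (v(H) = 1/(H + (2*H)²) = 1/(H + 4*H²))
j(U, R) = U + R/(1 + 4*U) (j(U, R) = ((1/(U*(1 + 4*U)))*U)*R + U = R/(1 + 4*U) + U = U + R/(1 + 4*U))
(-1218 + 27195)/((7598 - 1*(-7769)) + j(C(6, 2), -18)) = (-1218 + 27195)/((7598 - 1*(-7769)) + (-18 + 12*(1 + 4*12))/(1 + 4*12)) = 25977/((7598 + 7769) + (-18 + 12*(1 + 48))/(1 + 48)) = 25977/(15367 + (-18 + 12*49)/49) = 25977/(15367 + (-18 + 588)/49) = 25977/(15367 + (1/49)*570) = 25977/(15367 + 570/49) = 25977/(753553/49) = 25977*(49/753553) = 1272873/753553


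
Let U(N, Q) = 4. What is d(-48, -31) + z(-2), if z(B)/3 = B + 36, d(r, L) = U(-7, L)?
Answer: 106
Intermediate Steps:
d(r, L) = 4
z(B) = 108 + 3*B (z(B) = 3*(B + 36) = 3*(36 + B) = 108 + 3*B)
d(-48, -31) + z(-2) = 4 + (108 + 3*(-2)) = 4 + (108 - 6) = 4 + 102 = 106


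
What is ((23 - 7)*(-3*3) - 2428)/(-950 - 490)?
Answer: 643/360 ≈ 1.7861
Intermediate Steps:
((23 - 7)*(-3*3) - 2428)/(-950 - 490) = (16*(-9) - 2428)/(-1440) = (-144 - 2428)*(-1/1440) = -2572*(-1/1440) = 643/360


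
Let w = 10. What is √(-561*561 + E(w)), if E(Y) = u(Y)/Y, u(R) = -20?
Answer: I*√314723 ≈ 561.0*I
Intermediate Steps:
E(Y) = -20/Y
√(-561*561 + E(w)) = √(-561*561 - 20/10) = √(-314721 - 20*⅒) = √(-314721 - 2) = √(-314723) = I*√314723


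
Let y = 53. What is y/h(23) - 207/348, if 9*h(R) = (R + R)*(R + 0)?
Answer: -8835/61364 ≈ -0.14398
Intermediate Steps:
h(R) = 2*R**2/9 (h(R) = ((R + R)*(R + 0))/9 = ((2*R)*R)/9 = (2*R**2)/9 = 2*R**2/9)
y/h(23) - 207/348 = 53/(((2/9)*23**2)) - 207/348 = 53/(((2/9)*529)) - 207*1/348 = 53/(1058/9) - 69/116 = 53*(9/1058) - 69/116 = 477/1058 - 69/116 = -8835/61364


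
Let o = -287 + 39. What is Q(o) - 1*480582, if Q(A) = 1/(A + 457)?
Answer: -100441637/209 ≈ -4.8058e+5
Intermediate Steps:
o = -248
Q(A) = 1/(457 + A)
Q(o) - 1*480582 = 1/(457 - 248) - 1*480582 = 1/209 - 480582 = -100441637/209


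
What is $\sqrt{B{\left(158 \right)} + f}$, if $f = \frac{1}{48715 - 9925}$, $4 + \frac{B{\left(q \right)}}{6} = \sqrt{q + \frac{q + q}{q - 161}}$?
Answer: $\frac{\sqrt{-4012433290 + 334369800 \sqrt{474}}}{12930} \approx 4.4208$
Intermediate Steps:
$B{\left(q \right)} = -24 + 6 \sqrt{q + \frac{2 q}{-161 + q}}$ ($B{\left(q \right)} = -24 + 6 \sqrt{q + \frac{q + q}{q - 161}} = -24 + 6 \sqrt{q + \frac{2 q}{-161 + q}}$)
$f = \frac{1}{38790} \approx 2.578 \cdot 10^{-5}$
$\sqrt{B{\left(158 \right)} + f} = \sqrt{\left(-24 + 6 \sqrt{\frac{158 \left(-159 + 158\right)}{-161 + 158}}\right) + \frac{1}{38790}} = \sqrt{\left(-24 + 6 \sqrt{158 \frac{1}{-3} \left(-1\right)}\right) + \frac{1}{38790}} = \sqrt{\left(-24 + 6 \sqrt{158 \left(- \frac{1}{3}\right) \left(-1\right)}\right) + \frac{1}{38790}} = \sqrt{\left(-24 + 6 \sqrt{\frac{158}{3}}\right) + \frac{1}{38790}} = \sqrt{\left(-24 + 6 \frac{\sqrt{474}}{3}\right) + \frac{1}{38790}} = \sqrt{\left(-24 + 2 \sqrt{474}\right) + \frac{1}{38790}} = \sqrt{- \frac{930959}{38790} + 2 \sqrt{474}}$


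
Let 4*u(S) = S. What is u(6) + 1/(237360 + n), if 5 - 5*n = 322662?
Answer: 2592439/1728286 ≈ 1.5000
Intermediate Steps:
n = -322657/5 (n = 1 - ⅕*322662 = 1 - 322662/5 = -322657/5 ≈ -64531.)
u(S) = S/4
u(6) + 1/(237360 + n) = (¼)*6 + 1/(237360 - 322657/5) = 3/2 + 1/(864143/5) = 3/2 + 5/864143 = 2592439/1728286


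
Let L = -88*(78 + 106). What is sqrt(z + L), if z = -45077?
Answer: I*sqrt(61269) ≈ 247.53*I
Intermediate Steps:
L = -16192 (L = -88*184 = -16192)
sqrt(z + L) = sqrt(-45077 - 16192) = sqrt(-61269) = I*sqrt(61269)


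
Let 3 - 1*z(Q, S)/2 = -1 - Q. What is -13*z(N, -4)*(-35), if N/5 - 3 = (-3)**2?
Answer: 58240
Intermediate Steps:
N = 60 (N = 15 + 5*(-3)**2 = 15 + 5*9 = 15 + 45 = 60)
z(Q, S) = 8 + 2*Q (z(Q, S) = 6 - 2*(-1 - Q) = 6 + (2 + 2*Q) = 8 + 2*Q)
-13*z(N, -4)*(-35) = -13*(8 + 2*60)*(-35) = -13*(8 + 120)*(-35) = -13*128*(-35) = -1664*(-35) = 58240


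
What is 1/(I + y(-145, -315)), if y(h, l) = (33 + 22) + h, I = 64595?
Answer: 1/64505 ≈ 1.5503e-5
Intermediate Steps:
y(h, l) = 55 + h
1/(I + y(-145, -315)) = 1/(64595 + (55 - 145)) = 1/(64595 - 90) = 1/64505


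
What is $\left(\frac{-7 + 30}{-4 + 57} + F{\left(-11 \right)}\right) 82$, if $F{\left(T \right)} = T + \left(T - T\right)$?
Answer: $- \frac{45920}{53} \approx -866.42$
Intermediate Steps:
$F{\left(T \right)} = T$ ($F{\left(T \right)} = T + 0 = T$)
$\left(\frac{-7 + 30}{-4 + 57} + F{\left(-11 \right)}\right) 82 = \left(\frac{-7 + 30}{-4 + 57} - 11\right) 82 = \left(\frac{23}{53} - 11\right) 82 = \left(- \frac{560}{53}\right) 82 = - \frac{45920}{53}$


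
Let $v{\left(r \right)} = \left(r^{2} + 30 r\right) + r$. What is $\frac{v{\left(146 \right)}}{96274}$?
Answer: $\frac{12921}{48137} \approx 0.26842$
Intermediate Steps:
$v{\left(r \right)} = r^{2} + 31 r$
$\frac{v{\left(146 \right)}}{96274} = \frac{146 \left(31 + 146\right)}{96274} = 146 \cdot 177 \cdot \frac{1}{96274} = 25842 \cdot \frac{1}{96274} = \frac{12921}{48137}$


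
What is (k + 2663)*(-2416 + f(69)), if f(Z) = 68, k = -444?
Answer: -5210212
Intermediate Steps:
(k + 2663)*(-2416 + f(69)) = (-444 + 2663)*(-2416 + 68) = 2219*(-2348) = -5210212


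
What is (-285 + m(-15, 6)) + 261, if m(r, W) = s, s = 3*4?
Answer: -12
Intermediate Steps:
s = 12
m(r, W) = 12
(-285 + m(-15, 6)) + 261 = (-285 + 12) + 261 = -273 + 261 = -12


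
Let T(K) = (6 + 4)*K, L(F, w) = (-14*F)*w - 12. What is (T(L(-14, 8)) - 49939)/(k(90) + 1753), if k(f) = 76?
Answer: -1109/59 ≈ -18.797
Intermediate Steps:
L(F, w) = -12 - 14*F*w (L(F, w) = -14*F*w - 12 = -12 - 14*F*w)
T(K) = 10*K
(T(L(-14, 8)) - 49939)/(k(90) + 1753) = (10*(-12 - 14*(-14)*8) - 49939)/(76 + 1753) = (10*(-12 + 1568) - 49939)/1829 = (10*1556 - 49939)*(1/1829) = (15560 - 49939)*(1/1829) = -34379*1/1829 = -1109/59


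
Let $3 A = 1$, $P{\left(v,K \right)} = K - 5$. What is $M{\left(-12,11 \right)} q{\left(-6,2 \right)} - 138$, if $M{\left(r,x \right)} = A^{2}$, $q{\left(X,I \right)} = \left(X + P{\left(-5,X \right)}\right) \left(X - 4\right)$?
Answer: $- \frac{1072}{9} \approx -119.11$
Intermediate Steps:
$P{\left(v,K \right)} = -5 + K$ ($P{\left(v,K \right)} = K - 5 = -5 + K$)
$q{\left(X,I \right)} = \left(-5 + 2 X\right) \left(-4 + X\right)$ ($q{\left(X,I \right)} = \left(X + \left(-5 + X\right)\right) \left(X - 4\right) = \left(-5 + 2 X\right) \left(-4 + X\right)$)
$A = \frac{1}{3}$ ($A = \frac{1}{3} \cdot 1 = \frac{1}{3} \approx 0.33333$)
$M{\left(r,x \right)} = \frac{1}{9}$ ($M{\left(r,x \right)} = \left(\frac{1}{3}\right)^{2} = \frac{1}{9}$)
$M{\left(-12,11 \right)} q{\left(-6,2 \right)} - 138 = \frac{20 - -78 + 2 \left(-6\right)^{2}}{9} - 138 = \frac{20 + 78 + 2 \cdot 36}{9} - 138 = \frac{20 + 78 + 72}{9} - 138 = \frac{1}{9} \cdot 170 - 138 = \frac{170}{9} - 138 = - \frac{1072}{9}$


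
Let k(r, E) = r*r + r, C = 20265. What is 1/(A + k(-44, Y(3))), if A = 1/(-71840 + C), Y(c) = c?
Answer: 51575/97579899 ≈ 0.00052854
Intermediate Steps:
k(r, E) = r + r**2 (k(r, E) = r**2 + r = r + r**2)
A = -1/51575 (A = 1/(-71840 + 20265) = 1/(-51575) = -1/51575 ≈ -1.9389e-5)
1/(A + k(-44, Y(3))) = 1/(-1/51575 - 44*(1 - 44)) = 1/(-1/51575 - 44*(-43)) = 1/(-1/51575 + 1892) = 1/(97579899/51575) = 51575/97579899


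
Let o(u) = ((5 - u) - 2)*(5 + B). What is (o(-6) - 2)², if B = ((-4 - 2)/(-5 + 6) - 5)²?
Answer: 1281424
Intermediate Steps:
B = 121 (B = (-6/1 - 5)² = (-6*1 - 5)² = (-6 - 5)² = (-11)² = 121)
o(u) = 378 - 126*u (o(u) = ((5 - u) - 2)*(5 + 121) = (3 - u)*126 = 378 - 126*u)
(o(-6) - 2)² = ((378 - 126*(-6)) - 2)² = ((378 + 756) - 2)² = (1134 - 2)² = 1132² = 1281424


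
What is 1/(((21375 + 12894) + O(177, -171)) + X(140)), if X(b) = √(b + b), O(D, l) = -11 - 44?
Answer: 17107/585298758 - √70/585298758 ≈ 2.9214e-5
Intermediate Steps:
O(D, l) = -55
X(b) = √2*√b (X(b) = √(2*b) = √2*√b)
1/(((21375 + 12894) + O(177, -171)) + X(140)) = 1/(((21375 + 12894) - 55) + √2*√140) = 1/((34269 - 55) + √2*(2*√35)) = 1/(34214 + 2*√70)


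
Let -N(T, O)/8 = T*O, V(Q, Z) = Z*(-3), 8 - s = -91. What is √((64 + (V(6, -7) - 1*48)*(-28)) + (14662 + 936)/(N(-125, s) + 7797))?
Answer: √9354257170986/106797 ≈ 28.638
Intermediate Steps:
s = 99 (s = 8 - 1*(-91) = 8 + 91 = 99)
V(Q, Z) = -3*Z
N(T, O) = -8*O*T (N(T, O) = -8*T*O = -8*O*T)
√((64 + (V(6, -7) - 1*48)*(-28)) + (14662 + 936)/(N(-125, s) + 7797)) = √((64 + (-3*(-7) - 1*48)*(-28)) + (14662 + 936)/(-8*99*(-125) + 7797)) = √((64 + (21 - 48)*(-28)) + 15598/(99000 + 7797)) = √((64 - 27*(-28)) + 15598/106797) = √((64 + 756) + 15598*(1/106797)) = √(820 + 15598/106797) = √(87589138/106797) = √9354257170986/106797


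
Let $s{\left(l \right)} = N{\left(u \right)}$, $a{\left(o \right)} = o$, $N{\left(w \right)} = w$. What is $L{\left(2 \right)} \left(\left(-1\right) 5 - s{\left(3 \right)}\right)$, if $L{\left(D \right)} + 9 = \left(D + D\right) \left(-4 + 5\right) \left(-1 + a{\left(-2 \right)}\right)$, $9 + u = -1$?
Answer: $-105$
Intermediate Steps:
$u = -10$ ($u = -9 - 1 = -10$)
$s{\left(l \right)} = -10$
$L{\left(D \right)} = -9 - 6 D$ ($L{\left(D \right)} = -9 + \left(D + D\right) \left(-4 + 5\right) \left(-1 - 2\right) = -9 + 2 D 1 \left(-3\right) = -9 + 2 D \left(-3\right) = -9 - 6 D$)
$L{\left(2 \right)} \left(\left(-1\right) 5 - s{\left(3 \right)}\right) = \left(-9 - 12\right) \left(\left(-1\right) 5 - -10\right) = \left(-9 - 12\right) \left(-5 + 10\right) = \left(-21\right) 5 = -105$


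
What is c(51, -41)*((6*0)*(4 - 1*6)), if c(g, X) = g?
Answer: 0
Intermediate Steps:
c(51, -41)*((6*0)*(4 - 1*6)) = 51*((6*0)*(4 - 1*6)) = 51*(0*(4 - 6)) = 51*(0*(-2)) = 51*0 = 0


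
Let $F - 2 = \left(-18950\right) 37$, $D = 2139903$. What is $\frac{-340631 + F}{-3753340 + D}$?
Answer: $\frac{1041779}{1613437} \approx 0.64569$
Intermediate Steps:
$F = -701148$ ($F = 2 - 701150 = -701148$)
$\frac{-340631 + F}{-3753340 + D} = \frac{-340631 - 701148}{-3753340 + 2139903} = - \frac{1041779}{-1613437} = \left(-1041779\right) \left(- \frac{1}{1613437}\right) = \frac{1041779}{1613437}$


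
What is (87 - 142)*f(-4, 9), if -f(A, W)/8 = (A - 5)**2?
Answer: 35640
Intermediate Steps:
f(A, W) = -8*(-5 + A)**2 (f(A, W) = -8*(A - 5)**2 = -8*(-5 + A)**2)
(87 - 142)*f(-4, 9) = (87 - 142)*(-8*(-5 - 4)**2) = -(-440)*(-9)**2 = -(-440)*81 = -55*(-648) = 35640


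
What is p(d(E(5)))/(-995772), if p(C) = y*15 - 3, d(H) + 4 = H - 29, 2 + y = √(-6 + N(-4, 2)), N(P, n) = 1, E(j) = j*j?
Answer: 11/331924 - 5*I*√5/331924 ≈ 3.314e-5 - 3.3683e-5*I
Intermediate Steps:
E(j) = j²
y = -2 + I*√5 (y = -2 + √(-6 + 1) = -2 + √(-5) = -2 + I*√5 ≈ -2.0 + 2.2361*I)
d(H) = -33 + H (d(H) = -4 + (H - 29) = -4 + (-29 + H) = -33 + H)
p(C) = -33 + 15*I*√5 (p(C) = (-2 + I*√5)*15 - 3 = (-30 + 15*I*√5) - 3 = -33 + 15*I*√5)
p(d(E(5)))/(-995772) = (-33 + 15*I*√5)/(-995772) = (-33 + 15*I*√5)*(-1/995772) = 11/331924 - 5*I*√5/331924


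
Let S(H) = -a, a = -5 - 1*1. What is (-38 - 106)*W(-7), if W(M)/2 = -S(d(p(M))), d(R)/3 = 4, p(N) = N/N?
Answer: 1728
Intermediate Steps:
p(N) = 1
a = -6 (a = -5 - 1 = -6)
d(R) = 12 (d(R) = 3*4 = 12)
S(H) = 6 (S(H) = -1*(-6) = 6)
W(M) = -12 (W(M) = 2*(-1*6) = 2*(-6) = -12)
(-38 - 106)*W(-7) = (-38 - 106)*(-12) = -144*(-12) = 1728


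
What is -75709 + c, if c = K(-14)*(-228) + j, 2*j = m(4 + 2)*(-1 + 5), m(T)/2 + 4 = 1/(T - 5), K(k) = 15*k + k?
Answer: -24649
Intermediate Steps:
K(k) = 16*k
m(T) = -8 + 2/(-5 + T) (m(T) = -8 + 2/(T - 5) = -8 + 2/(-5 + T))
j = -12 (j = ((2*(21 - 4*(4 + 2))/(-5 + (4 + 2)))*(-1 + 5))/2 = ((2*(21 - 4*6)/(-5 + 6))*4)/2 = ((2*(21 - 24)/1)*4)/2 = ((2*1*(-3))*4)/2 = (-6*4)/2 = (1/2)*(-24) = -12)
c = 51060 (c = (16*(-14))*(-228) - 12 = -224*(-228) - 12 = 51072 - 12 = 51060)
-75709 + c = -75709 + 51060 = -24649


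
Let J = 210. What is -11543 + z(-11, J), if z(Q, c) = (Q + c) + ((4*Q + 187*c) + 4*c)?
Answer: 28722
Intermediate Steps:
z(Q, c) = 5*Q + 192*c (z(Q, c) = (Q + c) + (4*Q + 191*c) = 5*Q + 192*c)
-11543 + z(-11, J) = -11543 + (5*(-11) + 192*210) = -11543 + (-55 + 40320) = -11543 + 40265 = 28722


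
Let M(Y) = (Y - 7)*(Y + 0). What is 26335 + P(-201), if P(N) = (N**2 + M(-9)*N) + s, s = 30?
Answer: 37822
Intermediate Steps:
M(Y) = Y*(-7 + Y) (M(Y) = (-7 + Y)*Y = Y*(-7 + Y))
P(N) = 30 + N**2 + 144*N (P(N) = (N**2 + (-9*(-7 - 9))*N) + 30 = (N**2 + (-9*(-16))*N) + 30 = (N**2 + 144*N) + 30 = 30 + N**2 + 144*N)
26335 + P(-201) = 26335 + (30 + (-201)**2 + 144*(-201)) = 26335 + (30 + 40401 - 28944) = 26335 + 11487 = 37822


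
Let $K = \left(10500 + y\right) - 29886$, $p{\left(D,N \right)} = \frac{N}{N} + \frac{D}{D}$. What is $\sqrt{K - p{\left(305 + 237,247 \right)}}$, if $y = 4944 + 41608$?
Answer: $2 \sqrt{6791} \approx 164.81$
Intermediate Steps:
$y = 46552$
$p{\left(D,N \right)} = 2$ ($p{\left(D,N \right)} = 1 + 1 = 2$)
$K = 27166$ ($K = \left(10500 + 46552\right) - 29886 = 57052 - 29886 = 27166$)
$\sqrt{K - p{\left(305 + 237,247 \right)}} = \sqrt{27166 - 2} = \sqrt{27164} = 2 \sqrt{6791}$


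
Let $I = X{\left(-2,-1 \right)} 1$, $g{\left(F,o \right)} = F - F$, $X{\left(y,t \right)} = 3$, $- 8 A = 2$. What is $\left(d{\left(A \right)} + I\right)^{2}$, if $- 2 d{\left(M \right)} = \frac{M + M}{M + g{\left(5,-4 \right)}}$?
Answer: $4$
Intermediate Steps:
$A = - \frac{1}{4}$ ($A = \left(- \frac{1}{8}\right) 2 = - \frac{1}{4} \approx -0.25$)
$g{\left(F,o \right)} = 0$
$I = 3$ ($I = 3 \cdot 1 = 3$)
$d{\left(M \right)} = -1$ ($d{\left(M \right)} = - \frac{\left(M + M\right) \frac{1}{M + 0}}{2} = - \frac{2 M \frac{1}{M}}{2} = \left(- \frac{1}{2}\right) 2 = -1$)
$\left(d{\left(A \right)} + I\right)^{2} = \left(-1 + 3\right)^{2} = 2^{2} = 4$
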